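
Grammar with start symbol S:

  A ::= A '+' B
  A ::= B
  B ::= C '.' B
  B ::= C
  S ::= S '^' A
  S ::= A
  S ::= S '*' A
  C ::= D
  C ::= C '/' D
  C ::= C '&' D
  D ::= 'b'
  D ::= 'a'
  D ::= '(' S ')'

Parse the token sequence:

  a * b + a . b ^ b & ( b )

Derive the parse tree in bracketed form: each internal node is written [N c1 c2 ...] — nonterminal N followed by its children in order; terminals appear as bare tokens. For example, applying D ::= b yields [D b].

[S [S [S [A [B [C [D a]]]]] * [A [A [B [C [D b]]]] + [B [C [D a]] . [B [C [D b]]]]]] ^ [A [B [C [C [D b]] & [D ( [S [A [B [C [D b]]]]] )]]]]]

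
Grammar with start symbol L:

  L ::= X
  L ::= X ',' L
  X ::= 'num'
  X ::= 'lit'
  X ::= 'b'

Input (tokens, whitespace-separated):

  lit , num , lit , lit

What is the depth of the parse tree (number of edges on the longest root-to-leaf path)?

5

[L [X lit] , [L [X num] , [L [X lit] , [L [X lit]]]]]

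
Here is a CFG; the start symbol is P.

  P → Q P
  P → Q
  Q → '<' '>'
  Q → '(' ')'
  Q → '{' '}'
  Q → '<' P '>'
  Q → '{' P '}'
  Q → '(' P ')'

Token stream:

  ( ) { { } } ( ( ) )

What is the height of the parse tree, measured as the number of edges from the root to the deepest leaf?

6

[P [Q ( )] [P [Q { [P [Q { }]] }] [P [Q ( [P [Q ( )]] )]]]]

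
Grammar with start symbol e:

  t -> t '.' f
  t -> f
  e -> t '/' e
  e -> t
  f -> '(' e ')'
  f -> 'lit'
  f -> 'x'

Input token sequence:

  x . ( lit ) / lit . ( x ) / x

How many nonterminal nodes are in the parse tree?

19

[e [t [t [f x]] . [f ( [e [t [f lit]]] )]] / [e [t [t [f lit]] . [f ( [e [t [f x]]] )]] / [e [t [f x]]]]]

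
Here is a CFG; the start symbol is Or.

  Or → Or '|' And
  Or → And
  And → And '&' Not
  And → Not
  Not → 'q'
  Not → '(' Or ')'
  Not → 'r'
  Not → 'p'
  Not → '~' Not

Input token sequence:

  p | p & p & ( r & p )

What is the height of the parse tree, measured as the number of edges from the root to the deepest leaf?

[Or [Or [And [Not p]]] | [And [And [And [Not p]] & [Not p]] & [Not ( [Or [And [And [Not r]] & [Not p]]] )]]]

7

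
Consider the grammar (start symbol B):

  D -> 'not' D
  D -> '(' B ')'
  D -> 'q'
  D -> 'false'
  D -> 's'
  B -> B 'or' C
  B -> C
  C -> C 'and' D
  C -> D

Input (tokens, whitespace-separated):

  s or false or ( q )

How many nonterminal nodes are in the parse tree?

12

[B [B [B [C [D s]]] or [C [D false]]] or [C [D ( [B [C [D q]]] )]]]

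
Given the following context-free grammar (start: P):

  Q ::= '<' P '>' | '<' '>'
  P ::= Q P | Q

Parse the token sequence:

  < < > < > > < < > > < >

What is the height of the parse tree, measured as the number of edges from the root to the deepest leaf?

[P [Q < [P [Q < >] [P [Q < >]]] >] [P [Q < [P [Q < >]] >] [P [Q < >]]]]

5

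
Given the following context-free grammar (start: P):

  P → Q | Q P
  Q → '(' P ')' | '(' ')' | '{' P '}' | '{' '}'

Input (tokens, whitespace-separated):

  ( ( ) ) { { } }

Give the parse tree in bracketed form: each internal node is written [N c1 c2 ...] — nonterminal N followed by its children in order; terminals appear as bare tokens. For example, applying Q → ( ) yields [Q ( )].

P
Q P
( P ) P
( Q ) P
( ( ) ) P
( ( ) ) Q
( ( ) ) { P }
( ( ) ) { Q }
( ( ) ) { { } }

[P [Q ( [P [Q ( )]] )] [P [Q { [P [Q { }]] }]]]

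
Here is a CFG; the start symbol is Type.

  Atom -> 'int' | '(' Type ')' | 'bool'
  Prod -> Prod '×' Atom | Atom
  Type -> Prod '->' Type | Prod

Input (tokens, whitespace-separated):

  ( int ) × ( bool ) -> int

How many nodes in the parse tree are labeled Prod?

5

[Type [Prod [Prod [Atom ( [Type [Prod [Atom int]]] )]] × [Atom ( [Type [Prod [Atom bool]]] )]] -> [Type [Prod [Atom int]]]]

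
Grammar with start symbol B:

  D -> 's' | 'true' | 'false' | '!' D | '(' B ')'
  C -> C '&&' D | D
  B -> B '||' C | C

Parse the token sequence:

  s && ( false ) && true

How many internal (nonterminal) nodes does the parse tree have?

[B [C [C [C [D s]] && [D ( [B [C [D false]]] )]] && [D true]]]

10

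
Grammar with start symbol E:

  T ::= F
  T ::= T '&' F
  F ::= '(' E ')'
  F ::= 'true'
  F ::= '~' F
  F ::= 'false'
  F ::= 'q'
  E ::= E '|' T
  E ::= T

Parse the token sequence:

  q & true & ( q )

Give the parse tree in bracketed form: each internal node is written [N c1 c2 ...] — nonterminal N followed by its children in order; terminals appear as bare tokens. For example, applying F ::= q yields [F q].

[E [T [T [T [F q]] & [F true]] & [F ( [E [T [F q]]] )]]]

E
T
T & F
T & F & F
F & F & F
q & F & F
q & true & F
q & true & ( E )
q & true & ( T )
q & true & ( F )
q & true & ( q )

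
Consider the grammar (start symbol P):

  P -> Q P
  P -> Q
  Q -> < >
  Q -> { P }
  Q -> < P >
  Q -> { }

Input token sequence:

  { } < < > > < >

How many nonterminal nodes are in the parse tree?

[P [Q { }] [P [Q < [P [Q < >]] >] [P [Q < >]]]]

8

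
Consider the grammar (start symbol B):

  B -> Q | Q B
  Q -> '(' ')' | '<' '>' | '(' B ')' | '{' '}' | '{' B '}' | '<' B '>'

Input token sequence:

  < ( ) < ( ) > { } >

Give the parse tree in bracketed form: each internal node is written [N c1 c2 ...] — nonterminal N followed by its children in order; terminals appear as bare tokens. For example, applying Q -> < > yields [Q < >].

[B [Q < [B [Q ( )] [B [Q < [B [Q ( )]] >] [B [Q { }]]]] >]]

B
Q
< B >
< Q B >
< ( ) B >
< ( ) Q B >
< ( ) < B > B >
< ( ) < Q > B >
< ( ) < ( ) > B >
< ( ) < ( ) > Q >
< ( ) < ( ) > { } >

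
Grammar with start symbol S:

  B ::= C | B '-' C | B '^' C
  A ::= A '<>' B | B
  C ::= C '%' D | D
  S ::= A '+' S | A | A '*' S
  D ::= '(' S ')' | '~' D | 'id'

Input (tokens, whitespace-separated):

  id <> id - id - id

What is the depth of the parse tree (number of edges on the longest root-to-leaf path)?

7

[S [A [A [B [C [D id]]]] <> [B [B [B [C [D id]]] - [C [D id]]] - [C [D id]]]]]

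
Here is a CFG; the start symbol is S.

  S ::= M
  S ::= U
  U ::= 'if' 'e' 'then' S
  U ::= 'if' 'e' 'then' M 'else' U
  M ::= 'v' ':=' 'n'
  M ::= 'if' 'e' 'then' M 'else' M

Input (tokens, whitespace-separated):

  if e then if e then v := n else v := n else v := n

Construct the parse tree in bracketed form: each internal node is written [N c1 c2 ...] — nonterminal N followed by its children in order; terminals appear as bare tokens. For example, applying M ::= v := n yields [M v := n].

S
M
if e then M else M
if e then if e then M else M else M
if e then if e then v := n else M else M
if e then if e then v := n else v := n else M
if e then if e then v := n else v := n else v := n

[S [M if e then [M if e then [M v := n] else [M v := n]] else [M v := n]]]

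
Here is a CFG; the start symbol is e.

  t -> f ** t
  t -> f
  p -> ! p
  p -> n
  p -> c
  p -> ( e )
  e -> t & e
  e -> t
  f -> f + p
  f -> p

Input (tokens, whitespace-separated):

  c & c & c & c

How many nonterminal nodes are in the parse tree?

[e [t [f [p c]]] & [e [t [f [p c]]] & [e [t [f [p c]]] & [e [t [f [p c]]]]]]]

16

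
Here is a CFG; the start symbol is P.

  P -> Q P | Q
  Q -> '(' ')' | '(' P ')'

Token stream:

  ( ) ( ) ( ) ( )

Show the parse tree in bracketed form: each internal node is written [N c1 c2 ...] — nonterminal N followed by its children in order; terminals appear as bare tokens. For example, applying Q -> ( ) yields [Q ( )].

P
Q P
( ) P
( ) Q P
( ) ( ) P
( ) ( ) Q P
( ) ( ) ( ) P
( ) ( ) ( ) Q
( ) ( ) ( ) ( )

[P [Q ( )] [P [Q ( )] [P [Q ( )] [P [Q ( )]]]]]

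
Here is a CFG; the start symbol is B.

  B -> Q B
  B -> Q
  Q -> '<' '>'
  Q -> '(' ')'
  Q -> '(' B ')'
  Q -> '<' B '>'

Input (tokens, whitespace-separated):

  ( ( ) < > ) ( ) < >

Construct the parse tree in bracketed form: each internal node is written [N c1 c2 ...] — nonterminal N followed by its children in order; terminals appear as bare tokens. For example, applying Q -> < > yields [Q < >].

[B [Q ( [B [Q ( )] [B [Q < >]]] )] [B [Q ( )] [B [Q < >]]]]

B
Q B
( B ) B
( Q B ) B
( ( ) B ) B
( ( ) Q ) B
( ( ) < > ) B
( ( ) < > ) Q B
( ( ) < > ) ( ) B
( ( ) < > ) ( ) Q
( ( ) < > ) ( ) < >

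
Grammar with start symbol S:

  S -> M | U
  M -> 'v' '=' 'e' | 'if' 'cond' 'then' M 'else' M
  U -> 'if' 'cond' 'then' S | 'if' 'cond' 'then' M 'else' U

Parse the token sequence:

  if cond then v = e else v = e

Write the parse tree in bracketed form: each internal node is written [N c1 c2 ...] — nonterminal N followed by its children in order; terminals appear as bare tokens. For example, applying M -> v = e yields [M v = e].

[S [M if cond then [M v = e] else [M v = e]]]

S
M
if cond then M else M
if cond then v = e else M
if cond then v = e else v = e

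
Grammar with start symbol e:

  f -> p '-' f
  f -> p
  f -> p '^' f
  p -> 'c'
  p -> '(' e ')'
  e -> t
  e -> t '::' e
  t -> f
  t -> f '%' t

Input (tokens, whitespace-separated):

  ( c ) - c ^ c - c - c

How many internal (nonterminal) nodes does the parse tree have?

[e [t [f [p ( [e [t [f [p c]]]] )] - [f [p c] ^ [f [p c] - [f [p c] - [f [p c]]]]]]]]

16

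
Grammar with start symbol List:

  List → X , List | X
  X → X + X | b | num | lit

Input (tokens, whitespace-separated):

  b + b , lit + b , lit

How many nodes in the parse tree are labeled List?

3

[List [X [X b] + [X b]] , [List [X [X lit] + [X b]] , [List [X lit]]]]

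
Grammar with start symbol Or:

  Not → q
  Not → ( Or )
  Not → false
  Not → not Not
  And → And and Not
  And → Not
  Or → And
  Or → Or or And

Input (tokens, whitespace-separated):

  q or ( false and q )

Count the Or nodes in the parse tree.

3

[Or [Or [And [Not q]]] or [And [Not ( [Or [And [And [Not false]] and [Not q]]] )]]]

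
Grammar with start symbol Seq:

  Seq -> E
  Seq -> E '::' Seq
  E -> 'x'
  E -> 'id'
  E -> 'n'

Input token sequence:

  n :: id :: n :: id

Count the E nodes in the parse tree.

4

[Seq [E n] :: [Seq [E id] :: [Seq [E n] :: [Seq [E id]]]]]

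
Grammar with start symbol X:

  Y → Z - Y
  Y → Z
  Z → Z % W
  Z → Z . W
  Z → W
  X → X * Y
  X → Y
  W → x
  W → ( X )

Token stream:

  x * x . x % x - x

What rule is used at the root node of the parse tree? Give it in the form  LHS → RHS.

[X [X [Y [Z [W x]]]] * [Y [Z [Z [Z [W x]] . [W x]] % [W x]] - [Y [Z [W x]]]]]

X → X * Y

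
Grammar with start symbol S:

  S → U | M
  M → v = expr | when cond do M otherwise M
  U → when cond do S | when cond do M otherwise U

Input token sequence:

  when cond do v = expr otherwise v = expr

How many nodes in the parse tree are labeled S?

[S [M when cond do [M v = expr] otherwise [M v = expr]]]

1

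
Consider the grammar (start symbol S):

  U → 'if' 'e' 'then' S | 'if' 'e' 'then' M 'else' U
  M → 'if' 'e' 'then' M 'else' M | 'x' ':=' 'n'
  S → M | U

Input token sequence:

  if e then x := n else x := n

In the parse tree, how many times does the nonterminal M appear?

3

[S [M if e then [M x := n] else [M x := n]]]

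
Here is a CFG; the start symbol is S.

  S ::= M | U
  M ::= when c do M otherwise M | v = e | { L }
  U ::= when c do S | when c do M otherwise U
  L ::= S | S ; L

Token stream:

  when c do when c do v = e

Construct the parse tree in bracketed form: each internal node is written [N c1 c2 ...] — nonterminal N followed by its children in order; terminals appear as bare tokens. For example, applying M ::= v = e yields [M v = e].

[S [U when c do [S [U when c do [S [M v = e]]]]]]

S
U
when c do S
when c do U
when c do when c do S
when c do when c do M
when c do when c do v = e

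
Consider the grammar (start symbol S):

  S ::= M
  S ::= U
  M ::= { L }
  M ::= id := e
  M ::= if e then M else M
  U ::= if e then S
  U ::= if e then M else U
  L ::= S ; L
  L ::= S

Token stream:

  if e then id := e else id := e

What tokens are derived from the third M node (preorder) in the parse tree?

[S [M if e then [M id := e] else [M id := e]]]

id := e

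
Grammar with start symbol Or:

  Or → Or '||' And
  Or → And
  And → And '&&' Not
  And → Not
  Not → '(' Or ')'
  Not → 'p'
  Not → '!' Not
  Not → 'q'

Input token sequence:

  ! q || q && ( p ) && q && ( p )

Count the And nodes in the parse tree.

[Or [Or [And [Not ! [Not q]]]] || [And [And [And [And [Not q]] && [Not ( [Or [And [Not p]]] )]] && [Not q]] && [Not ( [Or [And [Not p]]] )]]]

7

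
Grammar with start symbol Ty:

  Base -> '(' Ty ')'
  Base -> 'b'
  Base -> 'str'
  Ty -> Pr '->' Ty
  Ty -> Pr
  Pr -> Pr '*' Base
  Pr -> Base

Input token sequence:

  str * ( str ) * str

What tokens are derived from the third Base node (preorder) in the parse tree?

str

[Ty [Pr [Pr [Pr [Base str]] * [Base ( [Ty [Pr [Base str]]] )]] * [Base str]]]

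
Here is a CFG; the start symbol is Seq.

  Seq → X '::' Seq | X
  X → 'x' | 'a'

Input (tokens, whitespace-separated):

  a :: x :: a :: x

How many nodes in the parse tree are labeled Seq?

4

[Seq [X a] :: [Seq [X x] :: [Seq [X a] :: [Seq [X x]]]]]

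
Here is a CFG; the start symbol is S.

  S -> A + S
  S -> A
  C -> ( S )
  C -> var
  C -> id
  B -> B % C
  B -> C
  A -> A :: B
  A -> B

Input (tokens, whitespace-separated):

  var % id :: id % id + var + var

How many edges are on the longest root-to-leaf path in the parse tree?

[S [A [A [B [B [C var]] % [C id]]] :: [B [B [C id]] % [C id]]] + [S [A [B [C var]]] + [S [A [B [C var]]]]]]

6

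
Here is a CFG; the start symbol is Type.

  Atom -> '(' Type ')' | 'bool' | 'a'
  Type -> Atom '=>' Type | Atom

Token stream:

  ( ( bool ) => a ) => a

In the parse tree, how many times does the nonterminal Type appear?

5

[Type [Atom ( [Type [Atom ( [Type [Atom bool]] )] => [Type [Atom a]]] )] => [Type [Atom a]]]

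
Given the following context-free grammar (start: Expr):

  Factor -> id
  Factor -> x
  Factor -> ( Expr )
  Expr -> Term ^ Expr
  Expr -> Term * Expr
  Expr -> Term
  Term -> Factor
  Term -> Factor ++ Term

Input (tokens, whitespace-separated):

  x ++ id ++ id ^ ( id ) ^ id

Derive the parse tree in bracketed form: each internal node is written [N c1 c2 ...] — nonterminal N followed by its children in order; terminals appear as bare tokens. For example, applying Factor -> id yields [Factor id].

[Expr [Term [Factor x] ++ [Term [Factor id] ++ [Term [Factor id]]]] ^ [Expr [Term [Factor ( [Expr [Term [Factor id]]] )]] ^ [Expr [Term [Factor id]]]]]

Expr
Term ^ Expr
Factor ++ Term ^ Expr
x ++ Term ^ Expr
x ++ Factor ++ Term ^ Expr
x ++ id ++ Term ^ Expr
x ++ id ++ Factor ^ Expr
x ++ id ++ id ^ Expr
x ++ id ++ id ^ Term ^ Expr
x ++ id ++ id ^ Factor ^ Expr
x ++ id ++ id ^ ( Expr ) ^ Expr
x ++ id ++ id ^ ( Term ) ^ Expr
x ++ id ++ id ^ ( Factor ) ^ Expr
x ++ id ++ id ^ ( id ) ^ Expr
x ++ id ++ id ^ ( id ) ^ Term
x ++ id ++ id ^ ( id ) ^ Factor
x ++ id ++ id ^ ( id ) ^ id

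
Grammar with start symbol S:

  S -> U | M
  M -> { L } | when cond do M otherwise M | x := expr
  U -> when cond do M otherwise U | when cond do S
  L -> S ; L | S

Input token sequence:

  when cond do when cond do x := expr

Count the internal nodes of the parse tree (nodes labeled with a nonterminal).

[S [U when cond do [S [U when cond do [S [M x := expr]]]]]]

6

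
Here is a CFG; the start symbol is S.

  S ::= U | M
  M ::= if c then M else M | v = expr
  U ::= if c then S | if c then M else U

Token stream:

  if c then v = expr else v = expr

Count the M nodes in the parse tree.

[S [M if c then [M v = expr] else [M v = expr]]]

3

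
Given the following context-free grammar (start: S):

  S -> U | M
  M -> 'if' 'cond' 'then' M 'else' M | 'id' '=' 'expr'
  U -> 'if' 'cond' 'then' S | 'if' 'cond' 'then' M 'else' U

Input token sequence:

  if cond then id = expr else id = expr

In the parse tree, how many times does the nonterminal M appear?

3

[S [M if cond then [M id = expr] else [M id = expr]]]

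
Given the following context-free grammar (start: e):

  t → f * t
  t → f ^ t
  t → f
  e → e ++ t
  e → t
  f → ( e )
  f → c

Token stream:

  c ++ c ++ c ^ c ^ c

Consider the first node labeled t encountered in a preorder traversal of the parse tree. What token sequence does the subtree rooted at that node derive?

c

[e [e [e [t [f c]]] ++ [t [f c]]] ++ [t [f c] ^ [t [f c] ^ [t [f c]]]]]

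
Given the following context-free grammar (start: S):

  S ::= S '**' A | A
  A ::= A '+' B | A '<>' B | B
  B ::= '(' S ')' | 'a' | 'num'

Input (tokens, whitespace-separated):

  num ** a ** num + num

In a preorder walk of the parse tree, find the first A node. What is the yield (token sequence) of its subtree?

[S [S [S [A [B num]]] ** [A [B a]]] ** [A [A [B num]] + [B num]]]

num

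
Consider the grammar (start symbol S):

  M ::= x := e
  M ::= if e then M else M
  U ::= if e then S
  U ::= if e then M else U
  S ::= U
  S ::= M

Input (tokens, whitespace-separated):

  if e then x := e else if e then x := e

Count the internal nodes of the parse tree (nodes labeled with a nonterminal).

6

[S [U if e then [M x := e] else [U if e then [S [M x := e]]]]]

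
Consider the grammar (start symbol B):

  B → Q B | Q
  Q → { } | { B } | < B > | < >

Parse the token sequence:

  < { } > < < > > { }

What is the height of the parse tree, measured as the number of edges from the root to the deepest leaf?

[B [Q < [B [Q { }]] >] [B [Q < [B [Q < >]] >] [B [Q { }]]]]

5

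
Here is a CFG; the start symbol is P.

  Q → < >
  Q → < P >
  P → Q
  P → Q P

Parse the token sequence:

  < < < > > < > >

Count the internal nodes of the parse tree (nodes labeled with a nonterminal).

[P [Q < [P [Q < [P [Q < >]] >] [P [Q < >]]] >]]

8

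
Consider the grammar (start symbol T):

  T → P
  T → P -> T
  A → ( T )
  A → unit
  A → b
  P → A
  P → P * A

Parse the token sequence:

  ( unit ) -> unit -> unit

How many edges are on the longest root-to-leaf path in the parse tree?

6

[T [P [A ( [T [P [A unit]]] )]] -> [T [P [A unit]] -> [T [P [A unit]]]]]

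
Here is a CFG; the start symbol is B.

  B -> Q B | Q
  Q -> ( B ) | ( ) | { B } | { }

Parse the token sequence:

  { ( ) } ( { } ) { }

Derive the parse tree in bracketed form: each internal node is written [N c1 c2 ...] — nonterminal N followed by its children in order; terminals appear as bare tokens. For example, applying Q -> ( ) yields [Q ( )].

[B [Q { [B [Q ( )]] }] [B [Q ( [B [Q { }]] )] [B [Q { }]]]]

B
Q B
{ B } B
{ Q } B
{ ( ) } B
{ ( ) } Q B
{ ( ) } ( B ) B
{ ( ) } ( Q ) B
{ ( ) } ( { } ) B
{ ( ) } ( { } ) Q
{ ( ) } ( { } ) { }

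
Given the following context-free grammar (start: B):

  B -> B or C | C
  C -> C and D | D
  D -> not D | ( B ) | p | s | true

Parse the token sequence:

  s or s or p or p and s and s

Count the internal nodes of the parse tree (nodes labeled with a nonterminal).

16

[B [B [B [B [C [D s]]] or [C [D s]]] or [C [D p]]] or [C [C [C [D p]] and [D s]] and [D s]]]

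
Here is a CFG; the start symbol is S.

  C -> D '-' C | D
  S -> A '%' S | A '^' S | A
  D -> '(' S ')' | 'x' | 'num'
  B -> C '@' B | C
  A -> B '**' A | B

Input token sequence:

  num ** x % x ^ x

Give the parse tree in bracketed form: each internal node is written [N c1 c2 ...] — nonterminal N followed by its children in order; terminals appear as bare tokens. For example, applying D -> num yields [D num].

S
A % S
B ** A % S
C ** A % S
D ** A % S
num ** A % S
num ** B % S
num ** C % S
num ** D % S
num ** x % S
num ** x % A ^ S
num ** x % B ^ S
num ** x % C ^ S
num ** x % D ^ S
num ** x % x ^ S
num ** x % x ^ A
num ** x % x ^ B
num ** x % x ^ C
num ** x % x ^ D
num ** x % x ^ x

[S [A [B [C [D num]]] ** [A [B [C [D x]]]]] % [S [A [B [C [D x]]]] ^ [S [A [B [C [D x]]]]]]]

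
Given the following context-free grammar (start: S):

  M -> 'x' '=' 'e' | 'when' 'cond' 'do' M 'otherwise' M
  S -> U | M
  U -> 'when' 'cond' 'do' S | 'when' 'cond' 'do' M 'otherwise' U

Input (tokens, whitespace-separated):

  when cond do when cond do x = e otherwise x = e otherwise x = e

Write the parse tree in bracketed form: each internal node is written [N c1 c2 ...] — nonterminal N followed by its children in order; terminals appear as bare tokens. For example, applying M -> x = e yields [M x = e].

[S [M when cond do [M when cond do [M x = e] otherwise [M x = e]] otherwise [M x = e]]]

S
M
when cond do M otherwise M
when cond do when cond do M otherwise M otherwise M
when cond do when cond do x = e otherwise M otherwise M
when cond do when cond do x = e otherwise x = e otherwise M
when cond do when cond do x = e otherwise x = e otherwise x = e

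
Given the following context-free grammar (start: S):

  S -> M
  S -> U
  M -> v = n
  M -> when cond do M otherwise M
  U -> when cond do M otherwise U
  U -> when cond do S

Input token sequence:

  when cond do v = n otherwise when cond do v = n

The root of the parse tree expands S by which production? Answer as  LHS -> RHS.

[S [U when cond do [M v = n] otherwise [U when cond do [S [M v = n]]]]]

S -> U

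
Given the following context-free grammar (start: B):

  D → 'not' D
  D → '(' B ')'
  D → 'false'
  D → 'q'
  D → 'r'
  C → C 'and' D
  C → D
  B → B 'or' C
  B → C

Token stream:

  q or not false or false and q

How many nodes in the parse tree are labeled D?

[B [B [B [C [D q]]] or [C [D not [D false]]]] or [C [C [D false]] and [D q]]]

5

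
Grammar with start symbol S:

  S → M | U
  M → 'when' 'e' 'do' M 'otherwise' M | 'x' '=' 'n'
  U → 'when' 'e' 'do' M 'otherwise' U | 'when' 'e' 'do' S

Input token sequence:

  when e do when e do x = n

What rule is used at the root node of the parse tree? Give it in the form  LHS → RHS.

S → U

[S [U when e do [S [U when e do [S [M x = n]]]]]]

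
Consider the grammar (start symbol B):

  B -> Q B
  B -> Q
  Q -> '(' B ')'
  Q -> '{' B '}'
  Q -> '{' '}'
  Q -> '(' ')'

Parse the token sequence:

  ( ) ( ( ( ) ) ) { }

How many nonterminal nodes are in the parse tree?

10

[B [Q ( )] [B [Q ( [B [Q ( [B [Q ( )]] )]] )] [B [Q { }]]]]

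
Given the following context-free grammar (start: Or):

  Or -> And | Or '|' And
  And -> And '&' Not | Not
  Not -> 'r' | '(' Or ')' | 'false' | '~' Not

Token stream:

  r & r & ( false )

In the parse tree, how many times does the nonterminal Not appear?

4

[Or [And [And [And [Not r]] & [Not r]] & [Not ( [Or [And [Not false]]] )]]]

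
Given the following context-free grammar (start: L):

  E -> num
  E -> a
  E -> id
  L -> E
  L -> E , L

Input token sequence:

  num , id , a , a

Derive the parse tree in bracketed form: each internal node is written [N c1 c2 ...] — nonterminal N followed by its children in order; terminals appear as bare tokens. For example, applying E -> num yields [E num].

[L [E num] , [L [E id] , [L [E a] , [L [E a]]]]]

L
E , L
num , L
num , E , L
num , id , L
num , id , E , L
num , id , a , L
num , id , a , E
num , id , a , a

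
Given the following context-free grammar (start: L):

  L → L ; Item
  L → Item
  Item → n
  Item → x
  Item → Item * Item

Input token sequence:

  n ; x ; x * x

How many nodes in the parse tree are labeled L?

[L [L [L [Item n]] ; [Item x]] ; [Item [Item x] * [Item x]]]

3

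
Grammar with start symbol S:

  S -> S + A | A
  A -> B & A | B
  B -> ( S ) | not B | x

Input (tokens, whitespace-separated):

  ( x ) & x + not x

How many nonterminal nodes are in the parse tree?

12

[S [S [A [B ( [S [A [B x]]] )] & [A [B x]]]] + [A [B not [B x]]]]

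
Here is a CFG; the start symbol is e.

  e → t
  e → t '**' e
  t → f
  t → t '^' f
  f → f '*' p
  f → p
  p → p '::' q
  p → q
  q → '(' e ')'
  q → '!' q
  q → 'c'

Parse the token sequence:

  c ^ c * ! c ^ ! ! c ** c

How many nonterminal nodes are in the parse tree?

24

[e [t [t [t [f [p [q c]]]] ^ [f [f [p [q c]]] * [p [q ! [q c]]]]] ^ [f [p [q ! [q ! [q c]]]]]] ** [e [t [f [p [q c]]]]]]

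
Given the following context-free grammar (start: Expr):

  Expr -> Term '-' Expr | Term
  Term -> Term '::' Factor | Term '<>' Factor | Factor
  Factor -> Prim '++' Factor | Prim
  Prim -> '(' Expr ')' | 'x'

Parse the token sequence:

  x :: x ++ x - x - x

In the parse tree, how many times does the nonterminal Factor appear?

5

[Expr [Term [Term [Factor [Prim x]]] :: [Factor [Prim x] ++ [Factor [Prim x]]]] - [Expr [Term [Factor [Prim x]]] - [Expr [Term [Factor [Prim x]]]]]]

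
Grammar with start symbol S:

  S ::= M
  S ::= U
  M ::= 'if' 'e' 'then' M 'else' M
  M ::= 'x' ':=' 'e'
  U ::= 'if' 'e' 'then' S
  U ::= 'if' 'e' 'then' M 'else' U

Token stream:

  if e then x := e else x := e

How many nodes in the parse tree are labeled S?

[S [M if e then [M x := e] else [M x := e]]]

1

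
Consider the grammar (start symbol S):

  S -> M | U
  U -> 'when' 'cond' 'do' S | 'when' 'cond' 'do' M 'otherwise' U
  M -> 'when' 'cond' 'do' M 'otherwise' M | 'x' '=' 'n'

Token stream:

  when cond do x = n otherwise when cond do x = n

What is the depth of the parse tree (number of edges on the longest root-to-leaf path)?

5

[S [U when cond do [M x = n] otherwise [U when cond do [S [M x = n]]]]]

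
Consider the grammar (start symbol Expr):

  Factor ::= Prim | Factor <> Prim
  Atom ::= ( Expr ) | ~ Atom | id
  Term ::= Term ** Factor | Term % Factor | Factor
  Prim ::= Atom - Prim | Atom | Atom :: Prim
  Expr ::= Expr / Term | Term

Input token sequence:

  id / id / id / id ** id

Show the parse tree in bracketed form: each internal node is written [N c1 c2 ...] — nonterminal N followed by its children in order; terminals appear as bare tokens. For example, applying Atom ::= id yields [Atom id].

[Expr [Expr [Expr [Expr [Term [Factor [Prim [Atom id]]]]] / [Term [Factor [Prim [Atom id]]]]] / [Term [Factor [Prim [Atom id]]]]] / [Term [Term [Factor [Prim [Atom id]]]] ** [Factor [Prim [Atom id]]]]]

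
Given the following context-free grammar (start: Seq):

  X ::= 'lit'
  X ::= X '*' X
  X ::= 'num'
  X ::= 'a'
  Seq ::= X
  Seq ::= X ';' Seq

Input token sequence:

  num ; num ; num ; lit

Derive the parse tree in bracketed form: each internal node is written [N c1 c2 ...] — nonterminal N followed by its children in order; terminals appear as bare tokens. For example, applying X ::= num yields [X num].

[Seq [X num] ; [Seq [X num] ; [Seq [X num] ; [Seq [X lit]]]]]

Seq
X ; Seq
num ; Seq
num ; X ; Seq
num ; num ; Seq
num ; num ; X ; Seq
num ; num ; num ; Seq
num ; num ; num ; X
num ; num ; num ; lit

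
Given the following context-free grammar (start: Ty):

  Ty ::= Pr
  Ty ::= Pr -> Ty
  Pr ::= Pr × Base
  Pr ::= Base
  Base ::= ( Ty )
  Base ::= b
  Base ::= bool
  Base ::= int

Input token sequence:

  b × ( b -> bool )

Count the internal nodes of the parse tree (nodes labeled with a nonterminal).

11

[Ty [Pr [Pr [Base b]] × [Base ( [Ty [Pr [Base b]] -> [Ty [Pr [Base bool]]]] )]]]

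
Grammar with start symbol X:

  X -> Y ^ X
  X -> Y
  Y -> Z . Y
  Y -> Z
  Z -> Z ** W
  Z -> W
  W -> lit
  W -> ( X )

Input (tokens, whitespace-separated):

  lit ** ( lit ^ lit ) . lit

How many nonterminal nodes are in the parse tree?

[X [Y [Z [Z [W lit]] ** [W ( [X [Y [Z [W lit]]] ^ [X [Y [Z [W lit]]]]] )]] . [Y [Z [W lit]]]]]

17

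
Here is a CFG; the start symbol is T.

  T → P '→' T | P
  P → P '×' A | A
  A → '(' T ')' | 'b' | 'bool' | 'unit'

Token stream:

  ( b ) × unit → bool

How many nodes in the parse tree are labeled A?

[T [P [P [A ( [T [P [A b]]] )]] × [A unit]] → [T [P [A bool]]]]

4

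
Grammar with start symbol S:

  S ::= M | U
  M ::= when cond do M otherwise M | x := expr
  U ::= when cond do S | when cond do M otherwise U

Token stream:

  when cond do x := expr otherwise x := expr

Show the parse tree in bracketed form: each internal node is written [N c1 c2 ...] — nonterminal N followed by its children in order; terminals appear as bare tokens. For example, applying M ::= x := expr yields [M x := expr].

[S [M when cond do [M x := expr] otherwise [M x := expr]]]

S
M
when cond do M otherwise M
when cond do x := expr otherwise M
when cond do x := expr otherwise x := expr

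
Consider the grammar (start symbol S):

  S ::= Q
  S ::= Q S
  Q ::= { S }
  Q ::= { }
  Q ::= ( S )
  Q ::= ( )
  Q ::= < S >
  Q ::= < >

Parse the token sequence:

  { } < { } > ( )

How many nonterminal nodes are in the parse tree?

[S [Q { }] [S [Q < [S [Q { }]] >] [S [Q ( )]]]]

8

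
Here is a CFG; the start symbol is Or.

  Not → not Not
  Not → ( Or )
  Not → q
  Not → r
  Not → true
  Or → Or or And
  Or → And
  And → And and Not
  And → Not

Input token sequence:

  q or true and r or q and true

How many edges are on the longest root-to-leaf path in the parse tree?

[Or [Or [Or [And [Not q]]] or [And [And [Not true]] and [Not r]]] or [And [And [Not q]] and [Not true]]]

5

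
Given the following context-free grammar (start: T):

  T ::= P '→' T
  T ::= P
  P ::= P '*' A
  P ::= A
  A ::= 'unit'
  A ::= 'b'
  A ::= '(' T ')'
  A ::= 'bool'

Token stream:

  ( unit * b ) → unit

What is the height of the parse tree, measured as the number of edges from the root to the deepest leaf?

7

[T [P [A ( [T [P [P [A unit]] * [A b]]] )]] → [T [P [A unit]]]]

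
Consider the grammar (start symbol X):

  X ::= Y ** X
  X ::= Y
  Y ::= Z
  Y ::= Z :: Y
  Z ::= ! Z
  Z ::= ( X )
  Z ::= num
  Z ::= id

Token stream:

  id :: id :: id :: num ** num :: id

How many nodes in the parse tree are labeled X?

2

[X [Y [Z id] :: [Y [Z id] :: [Y [Z id] :: [Y [Z num]]]]] ** [X [Y [Z num] :: [Y [Z id]]]]]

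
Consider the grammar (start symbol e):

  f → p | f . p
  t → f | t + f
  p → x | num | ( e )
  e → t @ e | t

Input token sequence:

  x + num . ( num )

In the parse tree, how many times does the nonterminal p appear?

4

[e [t [t [f [p x]]] + [f [f [p num]] . [p ( [e [t [f [p num]]]] )]]]]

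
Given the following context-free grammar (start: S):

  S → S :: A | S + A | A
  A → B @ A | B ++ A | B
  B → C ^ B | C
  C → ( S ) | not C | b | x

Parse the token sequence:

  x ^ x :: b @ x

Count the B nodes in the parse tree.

4

[S [S [A [B [C x] ^ [B [C x]]]]] :: [A [B [C b]] @ [A [B [C x]]]]]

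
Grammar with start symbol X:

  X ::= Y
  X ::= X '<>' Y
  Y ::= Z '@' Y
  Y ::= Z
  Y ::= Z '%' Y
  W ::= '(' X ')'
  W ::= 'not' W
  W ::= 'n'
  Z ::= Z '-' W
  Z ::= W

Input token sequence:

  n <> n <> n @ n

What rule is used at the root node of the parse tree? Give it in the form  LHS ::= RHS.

X ::= X '<>' Y

[X [X [X [Y [Z [W n]]]] <> [Y [Z [W n]]]] <> [Y [Z [W n]] @ [Y [Z [W n]]]]]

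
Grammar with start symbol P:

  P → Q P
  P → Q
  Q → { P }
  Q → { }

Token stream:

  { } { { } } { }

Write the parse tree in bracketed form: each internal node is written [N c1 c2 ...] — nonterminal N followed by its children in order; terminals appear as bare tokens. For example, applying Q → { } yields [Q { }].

[P [Q { }] [P [Q { [P [Q { }]] }] [P [Q { }]]]]

P
Q P
{ } P
{ } Q P
{ } { P } P
{ } { Q } P
{ } { { } } P
{ } { { } } Q
{ } { { } } { }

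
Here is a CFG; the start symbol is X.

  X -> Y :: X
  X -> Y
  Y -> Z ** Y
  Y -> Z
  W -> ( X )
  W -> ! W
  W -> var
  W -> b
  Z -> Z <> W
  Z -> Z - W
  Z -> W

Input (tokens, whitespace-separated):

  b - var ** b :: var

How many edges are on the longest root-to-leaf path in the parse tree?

[X [Y [Z [Z [W b]] - [W var]] ** [Y [Z [W b]]]] :: [X [Y [Z [W var]]]]]

5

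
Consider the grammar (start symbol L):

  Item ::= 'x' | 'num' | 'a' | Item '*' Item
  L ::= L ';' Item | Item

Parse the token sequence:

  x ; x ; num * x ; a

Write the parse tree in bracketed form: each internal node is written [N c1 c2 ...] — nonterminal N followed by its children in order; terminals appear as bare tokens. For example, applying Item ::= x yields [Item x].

L
L ; Item
L ; Item ; Item
L ; Item ; Item ; Item
Item ; Item ; Item ; Item
x ; Item ; Item ; Item
x ; x ; Item ; Item
x ; x ; Item * Item ; Item
x ; x ; num * Item ; Item
x ; x ; num * x ; Item
x ; x ; num * x ; a

[L [L [L [L [Item x]] ; [Item x]] ; [Item [Item num] * [Item x]]] ; [Item a]]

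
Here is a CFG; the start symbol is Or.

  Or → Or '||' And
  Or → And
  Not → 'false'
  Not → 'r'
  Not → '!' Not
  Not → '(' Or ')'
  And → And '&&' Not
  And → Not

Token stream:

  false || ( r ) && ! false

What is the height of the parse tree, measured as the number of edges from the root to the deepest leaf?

7

[Or [Or [And [Not false]]] || [And [And [Not ( [Or [And [Not r]]] )]] && [Not ! [Not false]]]]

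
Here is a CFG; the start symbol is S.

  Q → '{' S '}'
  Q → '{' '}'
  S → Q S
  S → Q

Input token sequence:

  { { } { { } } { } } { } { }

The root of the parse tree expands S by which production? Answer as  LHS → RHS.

S → Q S

[S [Q { [S [Q { }] [S [Q { [S [Q { }]] }] [S [Q { }]]]] }] [S [Q { }] [S [Q { }]]]]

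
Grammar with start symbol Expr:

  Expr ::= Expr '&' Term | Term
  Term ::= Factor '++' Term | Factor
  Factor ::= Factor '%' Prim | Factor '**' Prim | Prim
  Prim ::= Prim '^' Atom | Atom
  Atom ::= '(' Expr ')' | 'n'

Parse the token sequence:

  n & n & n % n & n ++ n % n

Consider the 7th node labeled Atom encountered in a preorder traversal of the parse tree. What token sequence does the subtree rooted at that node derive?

n

[Expr [Expr [Expr [Expr [Term [Factor [Prim [Atom n]]]]] & [Term [Factor [Prim [Atom n]]]]] & [Term [Factor [Factor [Prim [Atom n]]] % [Prim [Atom n]]]]] & [Term [Factor [Prim [Atom n]]] ++ [Term [Factor [Factor [Prim [Atom n]]] % [Prim [Atom n]]]]]]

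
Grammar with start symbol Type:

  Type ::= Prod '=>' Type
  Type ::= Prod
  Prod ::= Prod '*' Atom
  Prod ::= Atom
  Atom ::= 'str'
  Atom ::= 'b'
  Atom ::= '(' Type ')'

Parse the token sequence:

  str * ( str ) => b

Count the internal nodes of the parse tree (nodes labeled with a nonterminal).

11

[Type [Prod [Prod [Atom str]] * [Atom ( [Type [Prod [Atom str]]] )]] => [Type [Prod [Atom b]]]]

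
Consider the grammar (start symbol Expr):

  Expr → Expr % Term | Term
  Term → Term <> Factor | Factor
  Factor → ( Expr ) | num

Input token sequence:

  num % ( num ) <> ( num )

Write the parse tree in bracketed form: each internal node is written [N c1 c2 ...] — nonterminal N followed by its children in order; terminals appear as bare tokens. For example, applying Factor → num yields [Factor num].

Expr
Expr % Term
Term % Term
Factor % Term
num % Term
num % Term <> Factor
num % Factor <> Factor
num % ( Expr ) <> Factor
num % ( Term ) <> Factor
num % ( Factor ) <> Factor
num % ( num ) <> Factor
num % ( num ) <> ( Expr )
num % ( num ) <> ( Term )
num % ( num ) <> ( Factor )
num % ( num ) <> ( num )

[Expr [Expr [Term [Factor num]]] % [Term [Term [Factor ( [Expr [Term [Factor num]]] )]] <> [Factor ( [Expr [Term [Factor num]]] )]]]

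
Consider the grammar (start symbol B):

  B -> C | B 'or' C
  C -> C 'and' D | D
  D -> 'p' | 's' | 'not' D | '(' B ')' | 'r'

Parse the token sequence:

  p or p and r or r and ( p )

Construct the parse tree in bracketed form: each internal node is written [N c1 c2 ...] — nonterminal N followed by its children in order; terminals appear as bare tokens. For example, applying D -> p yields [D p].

B
B or C
B or C or C
C or C or C
D or C or C
p or C or C
p or C and D or C
p or D and D or C
p or p and D or C
p or p and r or C
p or p and r or C and D
p or p and r or D and D
p or p and r or r and D
p or p and r or r and ( B )
p or p and r or r and ( C )
p or p and r or r and ( D )
p or p and r or r and ( p )

[B [B [B [C [D p]]] or [C [C [D p]] and [D r]]] or [C [C [D r]] and [D ( [B [C [D p]]] )]]]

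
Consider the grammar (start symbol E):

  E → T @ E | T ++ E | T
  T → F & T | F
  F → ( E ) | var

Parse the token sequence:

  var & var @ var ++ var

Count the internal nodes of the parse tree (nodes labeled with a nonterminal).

11

[E [T [F var] & [T [F var]]] @ [E [T [F var]] ++ [E [T [F var]]]]]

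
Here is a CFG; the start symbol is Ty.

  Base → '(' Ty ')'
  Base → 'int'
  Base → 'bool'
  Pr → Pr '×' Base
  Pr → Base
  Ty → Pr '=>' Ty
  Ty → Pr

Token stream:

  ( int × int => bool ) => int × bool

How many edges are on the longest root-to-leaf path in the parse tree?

7

[Ty [Pr [Base ( [Ty [Pr [Pr [Base int]] × [Base int]] => [Ty [Pr [Base bool]]]] )]] => [Ty [Pr [Pr [Base int]] × [Base bool]]]]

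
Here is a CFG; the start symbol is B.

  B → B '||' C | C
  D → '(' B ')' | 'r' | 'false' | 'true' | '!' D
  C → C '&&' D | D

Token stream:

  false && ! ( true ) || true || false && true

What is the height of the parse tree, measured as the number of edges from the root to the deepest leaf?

9

[B [B [B [C [C [D false]] && [D ! [D ( [B [C [D true]]] )]]]] || [C [D true]]] || [C [C [D false]] && [D true]]]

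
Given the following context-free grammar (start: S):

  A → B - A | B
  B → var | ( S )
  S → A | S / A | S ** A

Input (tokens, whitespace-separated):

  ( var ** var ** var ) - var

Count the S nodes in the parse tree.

4

[S [A [B ( [S [S [S [A [B var]]] ** [A [B var]]] ** [A [B var]]] )] - [A [B var]]]]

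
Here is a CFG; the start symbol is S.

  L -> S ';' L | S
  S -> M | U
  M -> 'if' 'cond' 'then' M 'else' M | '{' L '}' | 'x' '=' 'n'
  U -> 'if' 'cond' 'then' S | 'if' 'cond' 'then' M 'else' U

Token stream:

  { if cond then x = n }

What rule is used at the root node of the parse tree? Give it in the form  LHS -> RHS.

[S [M { [L [S [U if cond then [S [M x = n]]]]] }]]

S -> M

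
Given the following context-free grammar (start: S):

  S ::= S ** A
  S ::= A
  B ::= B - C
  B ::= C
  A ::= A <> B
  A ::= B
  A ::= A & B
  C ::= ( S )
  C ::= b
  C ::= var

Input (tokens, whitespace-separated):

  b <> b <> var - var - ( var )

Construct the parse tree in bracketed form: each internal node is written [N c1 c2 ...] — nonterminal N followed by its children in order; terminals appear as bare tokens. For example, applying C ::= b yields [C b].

[S [A [A [A [B [C b]]] <> [B [C b]]] <> [B [B [B [C var]] - [C var]] - [C ( [S [A [B [C var]]]] )]]]]

S
A
A <> B
A <> B <> B
B <> B <> B
C <> B <> B
b <> B <> B
b <> C <> B
b <> b <> B
b <> b <> B - C
b <> b <> B - C - C
b <> b <> C - C - C
b <> b <> var - C - C
b <> b <> var - var - C
b <> b <> var - var - ( S )
b <> b <> var - var - ( A )
b <> b <> var - var - ( B )
b <> b <> var - var - ( C )
b <> b <> var - var - ( var )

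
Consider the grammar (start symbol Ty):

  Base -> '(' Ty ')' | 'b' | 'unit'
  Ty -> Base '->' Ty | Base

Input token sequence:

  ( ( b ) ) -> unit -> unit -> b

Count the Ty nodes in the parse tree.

6

[Ty [Base ( [Ty [Base ( [Ty [Base b]] )]] )] -> [Ty [Base unit] -> [Ty [Base unit] -> [Ty [Base b]]]]]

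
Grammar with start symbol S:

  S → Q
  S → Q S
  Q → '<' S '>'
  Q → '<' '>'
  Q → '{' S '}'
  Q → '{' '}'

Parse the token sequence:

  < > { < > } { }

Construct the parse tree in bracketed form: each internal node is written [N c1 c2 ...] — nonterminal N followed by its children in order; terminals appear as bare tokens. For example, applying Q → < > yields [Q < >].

S
Q S
< > S
< > Q S
< > { S } S
< > { Q } S
< > { < > } S
< > { < > } Q
< > { < > } { }

[S [Q < >] [S [Q { [S [Q < >]] }] [S [Q { }]]]]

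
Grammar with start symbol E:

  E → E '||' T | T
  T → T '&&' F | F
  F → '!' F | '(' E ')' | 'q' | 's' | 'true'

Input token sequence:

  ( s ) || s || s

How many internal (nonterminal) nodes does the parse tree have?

[E [E [E [T [F ( [E [T [F s]]] )]]] || [T [F s]]] || [T [F s]]]

12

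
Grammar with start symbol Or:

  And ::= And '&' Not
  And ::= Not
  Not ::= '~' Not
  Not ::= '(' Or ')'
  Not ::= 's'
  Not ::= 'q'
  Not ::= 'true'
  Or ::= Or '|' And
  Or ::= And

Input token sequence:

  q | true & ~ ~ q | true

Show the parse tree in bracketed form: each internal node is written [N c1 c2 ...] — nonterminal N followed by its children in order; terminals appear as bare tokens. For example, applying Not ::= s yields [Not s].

Or
Or | And
Or | And | And
And | And | And
Not | And | And
q | And | And
q | And & Not | And
q | Not & Not | And
q | true & Not | And
q | true & ~ Not | And
q | true & ~ ~ Not | And
q | true & ~ ~ q | And
q | true & ~ ~ q | Not
q | true & ~ ~ q | true

[Or [Or [Or [And [Not q]]] | [And [And [Not true]] & [Not ~ [Not ~ [Not q]]]]] | [And [Not true]]]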